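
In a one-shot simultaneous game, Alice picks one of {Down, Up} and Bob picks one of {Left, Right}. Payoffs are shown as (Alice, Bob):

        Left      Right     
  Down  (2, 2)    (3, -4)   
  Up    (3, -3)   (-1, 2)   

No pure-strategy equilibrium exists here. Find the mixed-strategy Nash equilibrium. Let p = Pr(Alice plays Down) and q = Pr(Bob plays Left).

Set Bob's expected payoff from Left equal to that from Right:
  Bob's payoff from Left: p·2 + (1−p)·(-3) = 5p - 3
  Bob's payoff from Right: p·(-4) + (1−p)·2 = -6p + 2
  5p - 3 = -6p + 2  ⇒  11p = 5  ⇒  p = 5/11.
In a mixed equilibrium Alice is indifferent between Down and Up; this condition fixes q.
  Alice's payoff from Down: q·2 + (1−q)·3 = -q + 3
  Alice's payoff from Up: q·3 + (1−q)·(-1) = 4q - 1
  -q + 3 = 4q - 1  ⇒  -5q = -4  ⇒  q = 4/5.

p = 5/11, q = 4/5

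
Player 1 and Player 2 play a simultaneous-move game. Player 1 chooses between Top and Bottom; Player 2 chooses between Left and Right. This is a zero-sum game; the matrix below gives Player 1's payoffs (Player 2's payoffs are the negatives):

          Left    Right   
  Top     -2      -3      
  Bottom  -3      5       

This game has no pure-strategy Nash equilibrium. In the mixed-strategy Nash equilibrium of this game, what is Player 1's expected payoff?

-19/9

Player 1's indifference between Top and Bottom determines Player 2's mixing probability q:
  Player 1's payoff from Top: q·(-2) + (1−q)·(-3) = q - 3
  Player 1's payoff from Bottom: q·(-3) + (1−q)·5 = -8q + 5
  q - 3 = -8q + 5  ⇒  9q = 8  ⇒  q = 8/9.
At equilibrium Player 1 is indifferent across rows, so Player 1's payoff equals the payoff from Top: (8/9)·(-2) + (1/9)·(-3) = -19/9.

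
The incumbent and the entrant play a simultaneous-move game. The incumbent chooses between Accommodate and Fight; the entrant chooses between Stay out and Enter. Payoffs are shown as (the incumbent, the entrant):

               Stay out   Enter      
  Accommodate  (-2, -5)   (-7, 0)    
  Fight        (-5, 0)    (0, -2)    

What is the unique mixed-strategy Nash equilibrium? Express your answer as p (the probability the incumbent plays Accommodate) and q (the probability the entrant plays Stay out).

The incumbent's mix must leave the entrant indifferent between Stay out and Enter.
  the entrant's payoff from Stay out: p·(-5) + (1−p)·0 = -5p
  the entrant's payoff from Enter: p·0 + (1−p)·(-2) = 2p - 2
  -5p = 2p - 2  ⇒  -7p = -2  ⇒  p = 2/7.
For the incumbent to be willing to mix, the incumbent must be indifferent between Accommodate and Fight, which pins down the entrant's mix.
  the incumbent's payoff to Accommodate: q·(-2) + (1−q)·(-7) = 5q - 7
  the incumbent's payoff to Fight: q·(-5) + (1−q)·0 = -5q
  5q - 7 = -5q  ⇒  10q = 7  ⇒  q = 7/10.

p = 2/7, q = 7/10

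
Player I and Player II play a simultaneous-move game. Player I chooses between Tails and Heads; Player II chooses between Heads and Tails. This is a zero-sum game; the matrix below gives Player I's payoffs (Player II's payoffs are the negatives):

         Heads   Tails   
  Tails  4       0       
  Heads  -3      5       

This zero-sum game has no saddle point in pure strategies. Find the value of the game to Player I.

Player I's indifference between Tails and Heads determines Player II's mixing probability q:
  Player I's payoff to Tails: q·4 + (1−q)·0 = 4q
  Player I's payoff to Heads: q·(-3) + (1−q)·5 = -8q + 5
  4q = -8q + 5  ⇒  12q = 5  ⇒  q = 5/12.
The value is Player I's expected payoff against this mix (using Tails): (5/12)·4 + (7/12)·0 = 5/3.

v = 5/3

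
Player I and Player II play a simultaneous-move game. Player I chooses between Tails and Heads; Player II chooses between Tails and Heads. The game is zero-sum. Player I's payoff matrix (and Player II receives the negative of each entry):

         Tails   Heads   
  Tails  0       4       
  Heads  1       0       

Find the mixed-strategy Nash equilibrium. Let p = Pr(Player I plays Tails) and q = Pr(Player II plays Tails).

p = 1/5, q = 4/5

In a mixed equilibrium Player II is indifferent between Tails and Heads; this condition fixes p.
  Player II's payoff from Tails: p·0 + (1−p)·(-1) = p - 1
  Player II's payoff from Heads: p·(-4) + (1−p)·0 = -4p
  p - 1 = -4p  ⇒  5p = 1  ⇒  p = 1/5.
Player II's mix must leave Player I indifferent between Tails and Heads.
  Player I's payoff to Tails: q·0 + (1−q)·4 = -4q + 4
  Player I's payoff to Heads: q·1 + (1−q)·0 = q
  -4q + 4 = q  ⇒  -5q = -4  ⇒  q = 4/5.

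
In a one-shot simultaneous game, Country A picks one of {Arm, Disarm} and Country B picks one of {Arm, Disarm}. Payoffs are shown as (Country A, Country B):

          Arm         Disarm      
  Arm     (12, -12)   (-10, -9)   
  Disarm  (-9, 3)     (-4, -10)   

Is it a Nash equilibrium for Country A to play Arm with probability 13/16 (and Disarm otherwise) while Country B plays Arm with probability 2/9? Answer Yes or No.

Check Country B's indifference given Country A's mix p = 13/16:
  payoff from Arm = -147/16; payoff from Disarm = -147/16 — equal.
Check Country A's indifference given Country B's mix q = 2/9:
  payoff from Arm = -46/9; payoff from Disarm = -46/9 — equal.
Both players are indifferent, so neither can profitably deviate.

Yes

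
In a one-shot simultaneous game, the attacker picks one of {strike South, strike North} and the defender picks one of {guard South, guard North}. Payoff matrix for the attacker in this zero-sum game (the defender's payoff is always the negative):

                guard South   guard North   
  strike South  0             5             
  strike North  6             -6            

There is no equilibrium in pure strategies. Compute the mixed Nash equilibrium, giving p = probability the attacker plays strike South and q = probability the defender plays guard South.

The attacker's mix must leave the defender indifferent between guard South and guard North.
  the defender's payoff from guard South: p·0 + (1−p)·(-6) = 6p - 6
  the defender's payoff from guard North: p·(-5) + (1−p)·6 = -11p + 6
  6p - 6 = -11p + 6  ⇒  17p = 12  ⇒  p = 12/17.
For the attacker to be willing to mix, the attacker must be indifferent between strike South and strike North, which pins down the defender's mix.
  the attacker's expected payoff from strike South: q·0 + (1−q)·5 = -5q + 5
  the attacker's expected payoff from strike North: q·6 + (1−q)·(-6) = 12q - 6
  -5q + 5 = 12q - 6  ⇒  -17q = -11  ⇒  q = 11/17.

p = 12/17, q = 11/17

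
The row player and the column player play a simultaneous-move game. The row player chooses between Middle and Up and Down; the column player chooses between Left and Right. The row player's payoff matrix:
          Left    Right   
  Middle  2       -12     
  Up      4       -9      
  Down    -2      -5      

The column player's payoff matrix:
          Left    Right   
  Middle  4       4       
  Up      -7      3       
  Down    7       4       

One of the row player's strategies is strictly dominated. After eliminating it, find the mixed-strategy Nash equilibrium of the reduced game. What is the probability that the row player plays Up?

p = 3/13

The row player's strategy Middle is strictly dominated by Up: 4 > 2 and -9 > -12. Eliminate Middle.
The row player's mix must leave the column player indifferent between Left and Right.
  the column player's payoff to Left: p·(-7) + (1−p)·7 = -14p + 7
  the column player's payoff to Right: p·3 + (1−p)·4 = -p + 4
  -14p + 7 = -p + 4  ⇒  -13p = -3  ⇒  p = 3/13.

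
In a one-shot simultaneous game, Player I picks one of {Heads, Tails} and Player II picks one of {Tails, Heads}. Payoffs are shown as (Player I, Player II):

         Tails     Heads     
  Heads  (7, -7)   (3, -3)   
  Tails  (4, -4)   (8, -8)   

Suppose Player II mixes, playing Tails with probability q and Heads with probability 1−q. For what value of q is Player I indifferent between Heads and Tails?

q = 5/8

Player I's indifference between Heads and Tails determines Player II's mixing probability q:
  Player I's payoff to Heads: q·7 + (1−q)·3 = 4q + 3
  Player I's payoff to Tails: q·4 + (1−q)·8 = -4q + 8
  4q + 3 = -4q + 8  ⇒  8q = 5  ⇒  q = 5/8.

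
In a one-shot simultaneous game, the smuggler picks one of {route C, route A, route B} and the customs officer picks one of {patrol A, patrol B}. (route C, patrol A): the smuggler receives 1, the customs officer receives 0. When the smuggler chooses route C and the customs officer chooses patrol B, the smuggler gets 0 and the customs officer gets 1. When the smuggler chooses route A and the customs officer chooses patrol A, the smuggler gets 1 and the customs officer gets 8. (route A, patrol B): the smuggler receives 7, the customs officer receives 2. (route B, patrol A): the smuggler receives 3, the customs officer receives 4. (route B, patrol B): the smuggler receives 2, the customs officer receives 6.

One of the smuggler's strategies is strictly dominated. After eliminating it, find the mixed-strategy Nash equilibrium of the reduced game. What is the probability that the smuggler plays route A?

The smuggler's strategy route C is strictly dominated by route B: 3 > 1 and 2 > 0. Eliminate route C.
The smuggler's mix must leave the customs officer indifferent between patrol A and patrol B.
  the customs officer's payoff from patrol A: p·8 + (1−p)·4 = 4p + 4
  the customs officer's payoff from patrol B: p·2 + (1−p)·6 = -4p + 6
  4p + 4 = -4p + 6  ⇒  8p = 2  ⇒  p = 1/4.

p = 1/4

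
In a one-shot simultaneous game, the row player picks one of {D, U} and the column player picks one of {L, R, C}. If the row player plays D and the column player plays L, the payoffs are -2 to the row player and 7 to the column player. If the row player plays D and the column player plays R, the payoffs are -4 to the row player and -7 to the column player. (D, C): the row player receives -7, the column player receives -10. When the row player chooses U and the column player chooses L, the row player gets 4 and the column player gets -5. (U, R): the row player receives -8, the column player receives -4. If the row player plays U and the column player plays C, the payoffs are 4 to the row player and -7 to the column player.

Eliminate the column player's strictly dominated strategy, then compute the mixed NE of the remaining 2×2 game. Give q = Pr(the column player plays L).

q = 2/5

The column player's strategy C is strictly dominated by R: -7 > -10 and -4 > -7. Eliminate C.
The row player's indifference between D and U determines the column player's mixing probability q:
  the row player's payoff to D: q·(-2) + (1−q)·(-4) = 2q - 4
  the row player's payoff to U: q·4 + (1−q)·(-8) = 12q - 8
  2q - 4 = 12q - 8  ⇒  -10q = -4  ⇒  q = 2/5.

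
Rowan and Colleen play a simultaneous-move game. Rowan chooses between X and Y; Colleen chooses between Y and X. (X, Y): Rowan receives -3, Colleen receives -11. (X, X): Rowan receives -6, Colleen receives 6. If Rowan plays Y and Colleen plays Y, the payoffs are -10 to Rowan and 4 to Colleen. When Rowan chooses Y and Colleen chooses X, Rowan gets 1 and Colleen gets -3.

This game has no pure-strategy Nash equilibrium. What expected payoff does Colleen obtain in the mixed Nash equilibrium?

-3/8

In a mixed equilibrium Colleen is indifferent between Y and X; this condition fixes p.
  Colleen's payoff from Y: p·(-11) + (1−p)·4 = -15p + 4
  Colleen's payoff from X: p·6 + (1−p)·(-3) = 9p - 3
  -15p + 4 = 9p - 3  ⇒  -24p = -7  ⇒  p = 7/24.
At equilibrium Colleen is indifferent across columns, so Colleen's payoff equals the payoff from Y: (7/24)·(-11) + (17/24)·4 = -3/8.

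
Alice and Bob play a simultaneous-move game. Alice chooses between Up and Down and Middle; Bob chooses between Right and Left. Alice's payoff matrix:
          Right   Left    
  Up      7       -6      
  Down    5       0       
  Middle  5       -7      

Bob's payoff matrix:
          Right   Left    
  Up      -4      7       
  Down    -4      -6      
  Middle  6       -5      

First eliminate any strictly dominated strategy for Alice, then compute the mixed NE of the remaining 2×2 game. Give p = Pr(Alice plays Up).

Alice's strategy Middle is strictly dominated by Up: 7 > 5 and -6 > -7. Eliminate Middle.
For Bob to be willing to mix, Bob must be indifferent between Right and Left, which pins down Alice's mix.
  Bob's expected payoff from Right: p·(-4) + (1−p)·(-4) = -4
  Bob's expected payoff from Left: p·7 + (1−p)·(-6) = 13p - 6
  -4 = 13p - 6  ⇒  -13p = -2  ⇒  p = 2/13.

p = 2/13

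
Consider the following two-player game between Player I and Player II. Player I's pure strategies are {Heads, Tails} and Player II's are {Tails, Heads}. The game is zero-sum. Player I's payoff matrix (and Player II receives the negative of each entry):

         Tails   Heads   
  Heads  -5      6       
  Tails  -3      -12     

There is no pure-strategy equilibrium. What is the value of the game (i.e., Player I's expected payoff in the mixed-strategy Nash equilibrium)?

v = -39/10

For Player I to be willing to mix, Player I must be indifferent between Heads and Tails, which pins down Player II's mix.
  Player I's payoff to Heads: q·(-5) + (1−q)·6 = -11q + 6
  Player I's payoff to Tails: q·(-3) + (1−q)·(-12) = 9q - 12
  -11q + 6 = 9q - 12  ⇒  -20q = -18  ⇒  q = 9/10.
The value is Player I's expected payoff against this mix (using Heads): (9/10)·(-5) + (1/10)·6 = -39/10.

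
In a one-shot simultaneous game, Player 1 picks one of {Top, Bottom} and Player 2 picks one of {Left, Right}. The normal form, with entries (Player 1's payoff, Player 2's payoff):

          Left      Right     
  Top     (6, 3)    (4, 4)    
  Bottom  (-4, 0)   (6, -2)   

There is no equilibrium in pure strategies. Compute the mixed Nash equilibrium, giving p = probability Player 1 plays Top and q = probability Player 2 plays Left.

p = 2/3, q = 1/6

Set Player 2's expected payoff from Left equal to that from Right:
  Player 2's expected payoff from Left: p·3 + (1−p)·0 = 3p
  Player 2's expected payoff from Right: p·4 + (1−p)·(-2) = 6p - 2
  3p = 6p - 2  ⇒  -3p = -2  ⇒  p = 2/3.
Player 1's indifference between Top and Bottom determines Player 2's mixing probability q:
  Player 1's payoff to Top: q·6 + (1−q)·4 = 2q + 4
  Player 1's payoff to Bottom: q·(-4) + (1−q)·6 = -10q + 6
  2q + 4 = -10q + 6  ⇒  12q = 2  ⇒  q = 1/6.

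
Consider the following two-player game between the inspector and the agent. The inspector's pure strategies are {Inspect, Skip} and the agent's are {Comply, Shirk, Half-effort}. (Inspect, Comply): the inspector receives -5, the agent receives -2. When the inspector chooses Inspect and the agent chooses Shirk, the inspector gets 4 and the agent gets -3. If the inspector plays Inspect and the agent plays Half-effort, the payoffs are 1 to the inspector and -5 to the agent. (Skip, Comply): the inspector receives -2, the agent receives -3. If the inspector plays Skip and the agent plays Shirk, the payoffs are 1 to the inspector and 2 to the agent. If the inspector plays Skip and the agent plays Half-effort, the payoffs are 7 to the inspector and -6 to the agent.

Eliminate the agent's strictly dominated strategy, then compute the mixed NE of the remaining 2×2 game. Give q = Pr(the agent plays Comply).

q = 1/2

The agent's strategy Half-effort is strictly dominated by Comply: -2 > -5 and -3 > -6. Eliminate Half-effort.
For the inspector to be willing to mix, the inspector must be indifferent between Inspect and Skip, which pins down the agent's mix.
  the inspector's expected payoff from Inspect: q·(-5) + (1−q)·4 = -9q + 4
  the inspector's expected payoff from Skip: q·(-2) + (1−q)·1 = -3q + 1
  -9q + 4 = -3q + 1  ⇒  -6q = -3  ⇒  q = 1/2.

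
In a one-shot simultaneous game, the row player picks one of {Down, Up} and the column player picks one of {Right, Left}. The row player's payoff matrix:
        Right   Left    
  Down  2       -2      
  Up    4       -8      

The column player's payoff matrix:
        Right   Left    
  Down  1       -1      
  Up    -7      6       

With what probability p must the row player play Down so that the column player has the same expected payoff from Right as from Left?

Set the column player's expected payoff from Right equal to that from Left:
  the column player's payoff from Right: p·1 + (1−p)·(-7) = 8p - 7
  the column player's payoff from Left: p·(-1) + (1−p)·6 = -7p + 6
  8p - 7 = -7p + 6  ⇒  15p = 13  ⇒  p = 13/15.

p = 13/15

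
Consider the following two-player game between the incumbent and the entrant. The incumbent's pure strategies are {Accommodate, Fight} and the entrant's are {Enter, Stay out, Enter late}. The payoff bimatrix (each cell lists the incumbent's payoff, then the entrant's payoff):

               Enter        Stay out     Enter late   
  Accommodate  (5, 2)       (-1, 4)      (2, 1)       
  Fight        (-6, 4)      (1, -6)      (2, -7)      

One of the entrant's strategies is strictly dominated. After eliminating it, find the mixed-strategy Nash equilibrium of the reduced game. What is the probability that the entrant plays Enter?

The entrant's strategy Enter late is strictly dominated by Stay out: 4 > 1 and -6 > -7. Eliminate Enter late.
The entrant's mix must leave the incumbent indifferent between Accommodate and Fight.
  the incumbent's payoff from Accommodate: q·5 + (1−q)·(-1) = 6q - 1
  the incumbent's payoff from Fight: q·(-6) + (1−q)·1 = -7q + 1
  6q - 1 = -7q + 1  ⇒  13q = 2  ⇒  q = 2/13.

q = 2/13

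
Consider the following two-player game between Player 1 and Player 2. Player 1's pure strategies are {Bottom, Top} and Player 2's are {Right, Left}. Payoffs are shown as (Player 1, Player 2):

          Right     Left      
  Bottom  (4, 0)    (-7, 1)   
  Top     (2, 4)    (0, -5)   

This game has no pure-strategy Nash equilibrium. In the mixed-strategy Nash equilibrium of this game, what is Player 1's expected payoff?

Player 2's mix must leave Player 1 indifferent between Bottom and Top.
  Player 1's expected payoff from Bottom: q·4 + (1−q)·(-7) = 11q - 7
  Player 1's expected payoff from Top: q·2 + (1−q)·0 = 2q
  11q - 7 = 2q  ⇒  9q = 7  ⇒  q = 7/9.
At equilibrium Player 1 is indifferent across rows, so Player 1's payoff equals the payoff from Bottom: (7/9)·4 + (2/9)·(-7) = 14/9.

14/9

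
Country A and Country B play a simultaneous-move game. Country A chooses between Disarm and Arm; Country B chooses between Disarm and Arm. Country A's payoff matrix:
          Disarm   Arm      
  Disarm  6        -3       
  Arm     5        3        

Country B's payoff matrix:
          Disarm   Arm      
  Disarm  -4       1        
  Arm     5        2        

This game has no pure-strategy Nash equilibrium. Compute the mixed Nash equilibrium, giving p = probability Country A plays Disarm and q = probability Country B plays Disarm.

Country B's indifference between Disarm and Arm determines Country A's mixing probability p:
  Country B's payoff from Disarm: p·(-4) + (1−p)·5 = -9p + 5
  Country B's payoff from Arm: p·1 + (1−p)·2 = -p + 2
  -9p + 5 = -p + 2  ⇒  -8p = -3  ⇒  p = 3/8.
Set Country A's expected payoff from Disarm equal to that from Arm:
  Country A's payoff to Disarm: q·6 + (1−q)·(-3) = 9q - 3
  Country A's payoff to Arm: q·5 + (1−q)·3 = 2q + 3
  9q - 3 = 2q + 3  ⇒  7q = 6  ⇒  q = 6/7.

p = 3/8, q = 6/7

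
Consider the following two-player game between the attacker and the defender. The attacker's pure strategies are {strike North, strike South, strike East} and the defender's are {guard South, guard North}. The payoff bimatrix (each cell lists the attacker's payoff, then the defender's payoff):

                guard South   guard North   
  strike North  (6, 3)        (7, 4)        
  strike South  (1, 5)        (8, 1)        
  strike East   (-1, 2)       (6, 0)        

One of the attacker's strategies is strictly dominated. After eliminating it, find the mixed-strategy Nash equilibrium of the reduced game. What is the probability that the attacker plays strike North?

p = 4/5

The attacker's strategy strike East is strictly dominated by strike South: 1 > -1 and 8 > 6. Eliminate strike East.
The attacker's mix must leave the defender indifferent between guard South and guard North.
  the defender's payoff from guard South: p·3 + (1−p)·5 = -2p + 5
  the defender's payoff from guard North: p·4 + (1−p)·1 = 3p + 1
  -2p + 5 = 3p + 1  ⇒  -5p = -4  ⇒  p = 4/5.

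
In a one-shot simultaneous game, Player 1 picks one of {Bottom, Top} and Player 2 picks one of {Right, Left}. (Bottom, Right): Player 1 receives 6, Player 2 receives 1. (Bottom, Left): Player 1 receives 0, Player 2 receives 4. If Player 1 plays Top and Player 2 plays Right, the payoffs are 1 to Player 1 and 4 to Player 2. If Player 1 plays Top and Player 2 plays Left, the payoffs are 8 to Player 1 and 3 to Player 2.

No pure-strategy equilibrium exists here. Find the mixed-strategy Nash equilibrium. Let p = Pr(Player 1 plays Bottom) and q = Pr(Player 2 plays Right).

Set Player 2's expected payoff from Right equal to that from Left:
  Player 2's expected payoff from Right: p·1 + (1−p)·4 = -3p + 4
  Player 2's expected payoff from Left: p·4 + (1−p)·3 = p + 3
  -3p + 4 = p + 3  ⇒  -4p = -1  ⇒  p = 1/4.
In a mixed equilibrium Player 1 is indifferent between Bottom and Top; this condition fixes q.
  Player 1's payoff from Bottom: q·6 + (1−q)·0 = 6q
  Player 1's payoff from Top: q·1 + (1−q)·8 = -7q + 8
  6q = -7q + 8  ⇒  13q = 8  ⇒  q = 8/13.

p = 1/4, q = 8/13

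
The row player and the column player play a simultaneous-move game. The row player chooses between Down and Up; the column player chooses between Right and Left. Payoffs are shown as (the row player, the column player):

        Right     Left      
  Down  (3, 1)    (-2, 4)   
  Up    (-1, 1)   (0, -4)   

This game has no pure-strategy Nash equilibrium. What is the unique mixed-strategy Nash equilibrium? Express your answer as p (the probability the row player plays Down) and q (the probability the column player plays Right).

p = 5/8, q = 1/3

Set the column player's expected payoff from Right equal to that from Left:
  the column player's payoff to Right: p·1 + (1−p)·1 = 1
  the column player's payoff to Left: p·4 + (1−p)·(-4) = 8p - 4
  1 = 8p - 4  ⇒  -8p = -5  ⇒  p = 5/8.
For the row player to be willing to mix, the row player must be indifferent between Down and Up, which pins down the column player's mix.
  the row player's payoff to Down: q·3 + (1−q)·(-2) = 5q - 2
  the row player's payoff to Up: q·(-1) + (1−q)·0 = -q
  5q - 2 = -q  ⇒  6q = 2  ⇒  q = 1/3.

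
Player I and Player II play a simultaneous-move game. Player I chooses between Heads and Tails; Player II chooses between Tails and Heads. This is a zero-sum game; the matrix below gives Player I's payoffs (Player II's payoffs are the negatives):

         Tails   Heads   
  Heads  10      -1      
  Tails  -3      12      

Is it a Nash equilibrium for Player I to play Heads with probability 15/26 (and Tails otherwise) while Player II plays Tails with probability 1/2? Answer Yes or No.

Check Player II's indifference given Player I's mix p = 15/26:
  payoff from Tails = -9/2; payoff from Heads = -9/2 — equal.
Check Player I's indifference given Player II's mix q = 1/2:
  payoff from Heads = 9/2; payoff from Tails = 9/2 — equal.
Both players are indifferent, so neither can profitably deviate.

Yes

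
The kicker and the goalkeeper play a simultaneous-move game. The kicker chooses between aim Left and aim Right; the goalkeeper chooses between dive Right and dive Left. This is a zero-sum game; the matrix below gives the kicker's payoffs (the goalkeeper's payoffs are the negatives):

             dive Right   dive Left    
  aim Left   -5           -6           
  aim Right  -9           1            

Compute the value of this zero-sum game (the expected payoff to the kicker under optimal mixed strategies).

v = -59/11

Set the kicker's expected payoff from aim Left equal to that from aim Right:
  the kicker's payoff to aim Left: q·(-5) + (1−q)·(-6) = q - 6
  the kicker's payoff to aim Right: q·(-9) + (1−q)·1 = -10q + 1
  q - 6 = -10q + 1  ⇒  11q = 7  ⇒  q = 7/11.
The value is the kicker's expected payoff against this mix (using aim Left): (7/11)·(-5) + (4/11)·(-6) = -59/11.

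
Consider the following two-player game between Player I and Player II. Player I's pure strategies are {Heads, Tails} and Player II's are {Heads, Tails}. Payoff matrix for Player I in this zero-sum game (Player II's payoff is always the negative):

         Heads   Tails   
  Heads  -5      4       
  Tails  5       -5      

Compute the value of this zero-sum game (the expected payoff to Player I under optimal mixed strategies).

v = -5/19

Player II's mix must leave Player I indifferent between Heads and Tails.
  Player I's payoff from Heads: q·(-5) + (1−q)·4 = -9q + 4
  Player I's payoff from Tails: q·5 + (1−q)·(-5) = 10q - 5
  -9q + 4 = 10q - 5  ⇒  -19q = -9  ⇒  q = 9/19.
The value is Player I's expected payoff against this mix (using Heads): (9/19)·(-5) + (10/19)·4 = -5/19.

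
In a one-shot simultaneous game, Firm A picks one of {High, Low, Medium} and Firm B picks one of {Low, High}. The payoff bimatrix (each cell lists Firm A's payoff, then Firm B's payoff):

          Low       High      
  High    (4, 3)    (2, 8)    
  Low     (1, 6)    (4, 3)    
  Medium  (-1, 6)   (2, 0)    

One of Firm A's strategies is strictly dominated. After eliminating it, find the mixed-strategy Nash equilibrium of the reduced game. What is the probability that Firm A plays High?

p = 3/8

Firm A's strategy Medium is strictly dominated by Low: 1 > -1 and 4 > 2. Eliminate Medium.
In a mixed equilibrium Firm B is indifferent between Low and High; this condition fixes p.
  Firm B's payoff from Low: p·3 + (1−p)·6 = -3p + 6
  Firm B's payoff from High: p·8 + (1−p)·3 = 5p + 3
  -3p + 6 = 5p + 3  ⇒  -8p = -3  ⇒  p = 3/8.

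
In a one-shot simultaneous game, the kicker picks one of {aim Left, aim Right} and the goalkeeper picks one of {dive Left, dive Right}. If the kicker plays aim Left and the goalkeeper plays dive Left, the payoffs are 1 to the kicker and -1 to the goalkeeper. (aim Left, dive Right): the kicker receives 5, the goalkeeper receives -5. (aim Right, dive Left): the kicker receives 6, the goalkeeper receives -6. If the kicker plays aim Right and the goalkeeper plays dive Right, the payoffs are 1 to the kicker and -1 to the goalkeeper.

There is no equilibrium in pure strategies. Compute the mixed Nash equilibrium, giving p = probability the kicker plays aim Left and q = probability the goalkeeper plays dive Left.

p = 5/9, q = 4/9

For the goalkeeper to be willing to mix, the goalkeeper must be indifferent between dive Left and dive Right, which pins down the kicker's mix.
  the goalkeeper's payoff to dive Left: p·(-1) + (1−p)·(-6) = 5p - 6
  the goalkeeper's payoff to dive Right: p·(-5) + (1−p)·(-1) = -4p - 1
  5p - 6 = -4p - 1  ⇒  9p = 5  ⇒  p = 5/9.
For the kicker to be willing to mix, the kicker must be indifferent between aim Left and aim Right, which pins down the goalkeeper's mix.
  the kicker's payoff to aim Left: q·1 + (1−q)·5 = -4q + 5
  the kicker's payoff to aim Right: q·6 + (1−q)·1 = 5q + 1
  -4q + 5 = 5q + 1  ⇒  -9q = -4  ⇒  q = 4/9.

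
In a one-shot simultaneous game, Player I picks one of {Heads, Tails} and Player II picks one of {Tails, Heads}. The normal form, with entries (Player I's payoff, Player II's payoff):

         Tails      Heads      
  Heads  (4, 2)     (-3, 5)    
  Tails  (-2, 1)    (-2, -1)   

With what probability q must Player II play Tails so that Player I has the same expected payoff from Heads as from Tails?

In a mixed equilibrium Player I is indifferent between Heads and Tails; this condition fixes q.
  Player I's payoff from Heads: q·4 + (1−q)·(-3) = 7q - 3
  Player I's payoff from Tails: q·(-2) + (1−q)·(-2) = -2
  7q - 3 = -2  ⇒  7q = 1  ⇒  q = 1/7.

q = 1/7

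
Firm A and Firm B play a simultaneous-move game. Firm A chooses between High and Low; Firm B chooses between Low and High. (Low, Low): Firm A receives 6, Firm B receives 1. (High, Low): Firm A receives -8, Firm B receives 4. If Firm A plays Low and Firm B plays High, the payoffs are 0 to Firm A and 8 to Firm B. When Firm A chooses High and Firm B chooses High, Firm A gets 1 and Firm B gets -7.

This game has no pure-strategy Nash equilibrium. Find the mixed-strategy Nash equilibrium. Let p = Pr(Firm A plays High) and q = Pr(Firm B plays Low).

p = 7/18, q = 1/15

Set Firm B's expected payoff from Low equal to that from High:
  Firm B's expected payoff from Low: p·4 + (1−p)·1 = 3p + 1
  Firm B's expected payoff from High: p·(-7) + (1−p)·8 = -15p + 8
  3p + 1 = -15p + 8  ⇒  18p = 7  ⇒  p = 7/18.
Firm A's indifference between High and Low determines Firm B's mixing probability q:
  Firm A's expected payoff from High: q·(-8) + (1−q)·1 = -9q + 1
  Firm A's expected payoff from Low: q·6 + (1−q)·0 = 6q
  -9q + 1 = 6q  ⇒  -15q = -1  ⇒  q = 1/15.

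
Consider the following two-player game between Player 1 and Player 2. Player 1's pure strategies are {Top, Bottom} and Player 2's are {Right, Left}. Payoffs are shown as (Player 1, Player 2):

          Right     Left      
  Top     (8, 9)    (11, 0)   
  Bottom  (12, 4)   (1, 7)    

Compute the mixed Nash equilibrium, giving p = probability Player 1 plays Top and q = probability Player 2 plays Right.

In a mixed equilibrium Player 2 is indifferent between Right and Left; this condition fixes p.
  Player 2's payoff from Right: p·9 + (1−p)·4 = 5p + 4
  Player 2's payoff from Left: p·0 + (1−p)·7 = -7p + 7
  5p + 4 = -7p + 7  ⇒  12p = 3  ⇒  p = 1/4.
In a mixed equilibrium Player 1 is indifferent between Top and Bottom; this condition fixes q.
  Player 1's payoff from Top: q·8 + (1−q)·11 = -3q + 11
  Player 1's payoff from Bottom: q·12 + (1−q)·1 = 11q + 1
  -3q + 11 = 11q + 1  ⇒  -14q = -10  ⇒  q = 5/7.

p = 1/4, q = 5/7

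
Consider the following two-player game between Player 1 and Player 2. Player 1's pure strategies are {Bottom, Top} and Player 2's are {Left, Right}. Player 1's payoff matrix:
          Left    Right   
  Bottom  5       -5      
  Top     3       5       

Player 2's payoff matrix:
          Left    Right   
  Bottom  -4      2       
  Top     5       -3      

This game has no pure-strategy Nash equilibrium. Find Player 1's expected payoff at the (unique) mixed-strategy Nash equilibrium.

In a mixed equilibrium Player 1 is indifferent between Bottom and Top; this condition fixes q.
  Player 1's payoff to Bottom: q·5 + (1−q)·(-5) = 10q - 5
  Player 1's payoff to Top: q·3 + (1−q)·5 = -2q + 5
  10q - 5 = -2q + 5  ⇒  12q = 10  ⇒  q = 5/6.
At equilibrium Player 1 is indifferent across rows, so Player 1's payoff equals the payoff from Bottom: (5/6)·5 + (1/6)·(-5) = 10/3.

10/3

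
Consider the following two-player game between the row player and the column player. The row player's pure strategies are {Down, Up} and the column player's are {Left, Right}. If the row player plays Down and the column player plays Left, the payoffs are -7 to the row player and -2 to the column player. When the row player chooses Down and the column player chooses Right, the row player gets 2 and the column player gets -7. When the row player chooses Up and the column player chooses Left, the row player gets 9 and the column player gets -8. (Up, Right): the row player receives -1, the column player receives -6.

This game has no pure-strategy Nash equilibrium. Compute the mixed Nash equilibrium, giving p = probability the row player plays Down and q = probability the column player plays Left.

The row player's mix must leave the column player indifferent between Left and Right.
  the column player's payoff from Left: p·(-2) + (1−p)·(-8) = 6p - 8
  the column player's payoff from Right: p·(-7) + (1−p)·(-6) = -p - 6
  6p - 8 = -p - 6  ⇒  7p = 2  ⇒  p = 2/7.
The row player's indifference between Down and Up determines the column player's mixing probability q:
  the row player's expected payoff from Down: q·(-7) + (1−q)·2 = -9q + 2
  the row player's expected payoff from Up: q·9 + (1−q)·(-1) = 10q - 1
  -9q + 2 = 10q - 1  ⇒  -19q = -3  ⇒  q = 3/19.

p = 2/7, q = 3/19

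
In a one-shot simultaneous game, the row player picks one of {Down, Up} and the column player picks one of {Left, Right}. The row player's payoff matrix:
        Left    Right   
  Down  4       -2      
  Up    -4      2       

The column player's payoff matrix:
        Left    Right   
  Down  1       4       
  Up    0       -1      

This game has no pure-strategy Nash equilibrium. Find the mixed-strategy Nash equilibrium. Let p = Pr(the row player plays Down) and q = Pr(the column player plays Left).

Set the column player's expected payoff from Left equal to that from Right:
  the column player's payoff from Left: p·1 + (1−p)·0 = p
  the column player's payoff from Right: p·4 + (1−p)·(-1) = 5p - 1
  p = 5p - 1  ⇒  -4p = -1  ⇒  p = 1/4.
The row player's indifference between Down and Up determines the column player's mixing probability q:
  the row player's expected payoff from Down: q·4 + (1−q)·(-2) = 6q - 2
  the row player's expected payoff from Up: q·(-4) + (1−q)·2 = -6q + 2
  6q - 2 = -6q + 2  ⇒  12q = 4  ⇒  q = 1/3.

p = 1/4, q = 1/3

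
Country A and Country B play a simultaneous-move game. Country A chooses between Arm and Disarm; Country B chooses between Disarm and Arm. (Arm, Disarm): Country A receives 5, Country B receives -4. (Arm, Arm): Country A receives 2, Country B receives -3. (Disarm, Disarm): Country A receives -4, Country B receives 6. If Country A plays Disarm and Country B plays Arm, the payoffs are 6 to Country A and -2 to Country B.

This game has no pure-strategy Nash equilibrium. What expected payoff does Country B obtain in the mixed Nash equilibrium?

-26/9

For Country B to be willing to mix, Country B must be indifferent between Disarm and Arm, which pins down Country A's mix.
  Country B's payoff from Disarm: p·(-4) + (1−p)·6 = -10p + 6
  Country B's payoff from Arm: p·(-3) + (1−p)·(-2) = -p - 2
  -10p + 6 = -p - 2  ⇒  -9p = -8  ⇒  p = 8/9.
At equilibrium Country B is indifferent across columns, so Country B's payoff equals the payoff from Disarm: (8/9)·(-4) + (1/9)·6 = -26/9.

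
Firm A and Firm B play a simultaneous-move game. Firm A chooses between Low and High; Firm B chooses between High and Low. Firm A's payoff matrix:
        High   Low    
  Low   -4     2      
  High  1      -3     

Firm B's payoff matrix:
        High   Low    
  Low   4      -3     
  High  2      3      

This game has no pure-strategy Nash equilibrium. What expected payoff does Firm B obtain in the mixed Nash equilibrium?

9/4

Firm A's mix must leave Firm B indifferent between High and Low.
  Firm B's expected payoff from High: p·4 + (1−p)·2 = 2p + 2
  Firm B's expected payoff from Low: p·(-3) + (1−p)·3 = -6p + 3
  2p + 2 = -6p + 3  ⇒  8p = 1  ⇒  p = 1/8.
At equilibrium Firm B is indifferent across columns, so Firm B's payoff equals the payoff from High: (1/8)·4 + (7/8)·2 = 9/4.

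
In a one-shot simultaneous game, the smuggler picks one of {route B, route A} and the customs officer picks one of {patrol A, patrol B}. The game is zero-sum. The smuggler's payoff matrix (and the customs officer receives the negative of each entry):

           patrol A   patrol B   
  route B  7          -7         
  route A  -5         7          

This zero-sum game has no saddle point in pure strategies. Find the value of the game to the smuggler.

In a mixed equilibrium the smuggler is indifferent between route B and route A; this condition fixes q.
  the smuggler's payoff from route B: q·7 + (1−q)·(-7) = 14q - 7
  the smuggler's payoff from route A: q·(-5) + (1−q)·7 = -12q + 7
  14q - 7 = -12q + 7  ⇒  26q = 14  ⇒  q = 7/13.
The value is the smuggler's expected payoff against this mix (using route B): (7/13)·7 + (6/13)·(-7) = 7/13.

v = 7/13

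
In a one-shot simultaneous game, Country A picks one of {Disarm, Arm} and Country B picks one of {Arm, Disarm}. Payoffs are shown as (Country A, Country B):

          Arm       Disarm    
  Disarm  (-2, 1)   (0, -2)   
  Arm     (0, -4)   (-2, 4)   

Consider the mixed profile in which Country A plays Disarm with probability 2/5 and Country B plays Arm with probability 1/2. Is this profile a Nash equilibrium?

Given Country A's mix p = 2/5, Country B's payoff from Arm is -2 but from Disarm is 8/5. Country B strictly prefers Disarm, so Country B would not mix.
So the proposed profile is not a Nash equilibrium.

No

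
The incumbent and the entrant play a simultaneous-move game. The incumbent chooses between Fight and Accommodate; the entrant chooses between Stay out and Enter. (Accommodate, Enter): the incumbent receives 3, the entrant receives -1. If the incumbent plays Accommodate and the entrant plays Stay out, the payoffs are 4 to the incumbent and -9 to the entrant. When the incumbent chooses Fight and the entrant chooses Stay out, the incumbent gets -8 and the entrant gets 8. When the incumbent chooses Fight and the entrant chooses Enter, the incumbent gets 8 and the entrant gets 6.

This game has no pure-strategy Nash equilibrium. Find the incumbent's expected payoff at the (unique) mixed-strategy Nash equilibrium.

56/17

For the incumbent to be willing to mix, the incumbent must be indifferent between Fight and Accommodate, which pins down the entrant's mix.
  the incumbent's expected payoff from Fight: q·(-8) + (1−q)·8 = -16q + 8
  the incumbent's expected payoff from Accommodate: q·4 + (1−q)·3 = q + 3
  -16q + 8 = q + 3  ⇒  -17q = -5  ⇒  q = 5/17.
At equilibrium the incumbent is indifferent across rows, so the incumbent's payoff equals the payoff from Fight: (5/17)·(-8) + (12/17)·8 = 56/17.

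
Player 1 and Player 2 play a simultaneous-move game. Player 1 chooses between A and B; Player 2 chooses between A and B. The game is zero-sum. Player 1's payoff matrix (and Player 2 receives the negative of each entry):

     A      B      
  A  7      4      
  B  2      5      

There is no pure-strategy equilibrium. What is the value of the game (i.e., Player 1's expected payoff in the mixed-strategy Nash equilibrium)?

v = 9/2

Player 1's indifference between A and B determines Player 2's mixing probability q:
  Player 1's payoff from A: q·7 + (1−q)·4 = 3q + 4
  Player 1's payoff from B: q·2 + (1−q)·5 = -3q + 5
  3q + 4 = -3q + 5  ⇒  6q = 1  ⇒  q = 1/6.
The value is Player 1's expected payoff against this mix (using A): (1/6)·7 + (5/6)·4 = 9/2.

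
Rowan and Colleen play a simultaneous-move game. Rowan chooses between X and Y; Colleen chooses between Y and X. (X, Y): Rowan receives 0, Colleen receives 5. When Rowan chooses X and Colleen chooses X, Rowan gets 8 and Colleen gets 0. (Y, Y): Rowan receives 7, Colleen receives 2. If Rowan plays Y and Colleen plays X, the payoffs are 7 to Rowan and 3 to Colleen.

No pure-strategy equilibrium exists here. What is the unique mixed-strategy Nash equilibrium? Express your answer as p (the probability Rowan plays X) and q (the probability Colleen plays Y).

In a mixed equilibrium Colleen is indifferent between Y and X; this condition fixes p.
  Colleen's payoff to Y: p·5 + (1−p)·2 = 3p + 2
  Colleen's payoff to X: p·0 + (1−p)·3 = -3p + 3
  3p + 2 = -3p + 3  ⇒  6p = 1  ⇒  p = 1/6.
In a mixed equilibrium Rowan is indifferent between X and Y; this condition fixes q.
  Rowan's expected payoff from X: q·0 + (1−q)·8 = -8q + 8
  Rowan's expected payoff from Y: q·7 + (1−q)·7 = 7
  -8q + 8 = 7  ⇒  -8q = -1  ⇒  q = 1/8.

p = 1/6, q = 1/8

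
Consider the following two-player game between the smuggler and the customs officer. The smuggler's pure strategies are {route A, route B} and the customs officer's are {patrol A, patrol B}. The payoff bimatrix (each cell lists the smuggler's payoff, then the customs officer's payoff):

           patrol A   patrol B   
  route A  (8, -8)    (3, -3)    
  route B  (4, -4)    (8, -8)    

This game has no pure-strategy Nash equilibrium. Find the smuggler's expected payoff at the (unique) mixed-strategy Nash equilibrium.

52/9

The smuggler's indifference between route A and route B determines the customs officer's mixing probability q:
  the smuggler's payoff from route A: q·8 + (1−q)·3 = 5q + 3
  the smuggler's payoff from route B: q·4 + (1−q)·8 = -4q + 8
  5q + 3 = -4q + 8  ⇒  9q = 5  ⇒  q = 5/9.
At equilibrium the smuggler is indifferent across rows, so the smuggler's payoff equals the payoff from route A: (5/9)·8 + (4/9)·3 = 52/9.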